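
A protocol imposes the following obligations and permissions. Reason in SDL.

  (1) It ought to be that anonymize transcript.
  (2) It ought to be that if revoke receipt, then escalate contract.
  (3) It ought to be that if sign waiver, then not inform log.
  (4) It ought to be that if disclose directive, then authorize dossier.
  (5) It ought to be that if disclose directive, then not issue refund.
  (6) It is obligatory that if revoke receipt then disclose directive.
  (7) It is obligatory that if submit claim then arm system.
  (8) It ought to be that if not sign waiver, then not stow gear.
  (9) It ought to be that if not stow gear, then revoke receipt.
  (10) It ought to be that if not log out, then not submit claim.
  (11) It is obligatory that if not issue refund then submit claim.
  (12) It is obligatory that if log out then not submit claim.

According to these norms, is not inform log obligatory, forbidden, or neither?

Premises 10 and 12 cover both cases: O(¬log_out → ¬submit_claim) and O(log_out → ¬submit_claim). Since ¬log_out ∨ log_out is a tautology, O(¬submit_claim) follows.
Premise 11, O(¬issue_refund → submit_claim), contraposes to O(¬submit_claim → issue_refund); with O(¬submit_claim) we get O(issue_refund).
Premise 5 is O(disclose_directive → ¬issue_refund); contrapositively O(issue_refund → ¬disclose_directive). Since O(issue_refund) holds, K gives O(¬disclose_directive).
Premise 6 is O(revoke_receipt → disclose_directive); contrapositively O(¬disclose_directive → ¬revoke_receipt). Since O(¬disclose_directive) holds, K gives O(¬revoke_receipt).
Premise 9 is O(¬stow_gear → revoke_receipt); contrapositively O(¬revoke_receipt → stow_gear). Since O(¬revoke_receipt) holds, K gives O(stow_gear).
Premise 8, O(¬sign_waiver → ¬stow_gear), contraposes to O(stow_gear → sign_waiver); with O(stow_gear) we get O(sign_waiver).
Premise 3 is O(sign_waiver → ¬inform_log); since O(sign_waiver), deontic closure gives O(¬inform_log).
Premises 1, 2, 4, 7 do not contribute to this derivation.
Hence ¬inform_log is obligatory.

Obligatory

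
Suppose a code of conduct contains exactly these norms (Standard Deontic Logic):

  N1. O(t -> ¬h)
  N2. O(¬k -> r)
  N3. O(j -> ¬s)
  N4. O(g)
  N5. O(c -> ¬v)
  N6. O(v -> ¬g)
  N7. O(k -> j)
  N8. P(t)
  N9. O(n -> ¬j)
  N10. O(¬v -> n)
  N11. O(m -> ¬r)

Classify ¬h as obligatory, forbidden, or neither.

Neither

Premise 1 is O(t -> ¬h), but O(t) is not derivable from the premises (the permission P(t) asserts only ¬O(¬t), not O(t)), so it does not yield O(¬h).
No premise or chain of K-axiom applications forces O(¬h), and none forces O(h). So ¬h is neither obligatory nor forbidden under these norms.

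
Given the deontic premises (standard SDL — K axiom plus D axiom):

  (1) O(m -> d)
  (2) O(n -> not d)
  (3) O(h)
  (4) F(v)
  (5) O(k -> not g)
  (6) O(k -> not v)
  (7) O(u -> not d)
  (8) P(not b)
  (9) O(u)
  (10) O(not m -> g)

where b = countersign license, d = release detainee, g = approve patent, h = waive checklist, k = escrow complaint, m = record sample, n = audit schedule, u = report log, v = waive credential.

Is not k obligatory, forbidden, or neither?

Obligatory

Premise 9 states O(u) outright.
Applying K to premise 7 (O(u -> not d)) and O(u) yields O(not d).
Premise 1, O(m -> d), contraposes to O(not d -> not m); with O(not d) we get O(not m).
Applying K to premise 10 (O(not m -> g)) and O(not m) yields O(g).
Premise 5 is O(k -> not g); contrapositively O(g -> not k). Since O(g) holds, K gives O(not k).
Premises 2, 3, 4, 6, 8 do not contribute to this derivation.
Hence not k is obligatory.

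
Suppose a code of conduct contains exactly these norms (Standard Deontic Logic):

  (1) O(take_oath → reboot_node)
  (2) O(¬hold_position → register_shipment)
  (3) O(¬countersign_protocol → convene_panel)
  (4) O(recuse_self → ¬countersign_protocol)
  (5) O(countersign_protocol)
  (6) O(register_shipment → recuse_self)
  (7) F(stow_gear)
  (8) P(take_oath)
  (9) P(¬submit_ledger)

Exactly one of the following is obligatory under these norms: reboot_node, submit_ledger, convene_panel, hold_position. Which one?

From premise 5 we have O(countersign_protocol).
The contrapositive of premise 4 (O(recuse_self → ¬countersign_protocol)) is O(countersign_protocol → ¬recuse_self), and O(countersign_protocol) is already established, so O(¬recuse_self).
Premise 6 is O(register_shipment → recuse_self); contrapositively O(¬recuse_self → ¬register_shipment). Since O(¬recuse_self) holds, K gives O(¬register_shipment).
Premise 2 is O(¬hold_position → register_shipment); contrapositively O(¬register_shipment → hold_position). Since O(¬register_shipment) holds, K gives O(hold_position).
So O(hold_position) holds — hold_position is obligatory. None of the other listed options is made obligatory by any chain of premises.

hold_position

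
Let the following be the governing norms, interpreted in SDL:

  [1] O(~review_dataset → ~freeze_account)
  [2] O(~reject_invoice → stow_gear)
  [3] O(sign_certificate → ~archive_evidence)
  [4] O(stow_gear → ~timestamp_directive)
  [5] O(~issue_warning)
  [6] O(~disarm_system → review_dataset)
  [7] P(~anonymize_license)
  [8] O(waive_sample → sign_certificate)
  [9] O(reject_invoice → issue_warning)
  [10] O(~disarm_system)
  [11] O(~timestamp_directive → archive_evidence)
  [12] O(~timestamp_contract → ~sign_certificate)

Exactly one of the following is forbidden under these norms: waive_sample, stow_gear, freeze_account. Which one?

From premise 5 we have O(~issue_warning).
Premise 9, O(reject_invoice → issue_warning), contraposes to O(~issue_warning → ~reject_invoice); with O(~issue_warning) we get O(~reject_invoice).
With premise 2, O(~reject_invoice → stow_gear), the K-axiom yields O(stow_gear).
With premise 4, O(stow_gear → ~timestamp_directive), the K-axiom yields O(~timestamp_directive).
With premise 11, O(~timestamp_directive → archive_evidence), the K-axiom yields O(archive_evidence).
The contrapositive of premise 3 (O(sign_certificate → ~archive_evidence)) is O(archive_evidence → ~sign_certificate), and O(archive_evidence) is already established, so O(~sign_certificate).
The contrapositive of premise 8 (O(waive_sample → sign_certificate)) is O(~sign_certificate → ~waive_sample), and O(~sign_certificate) is already established, so O(~waive_sample).
So O(~waive_sample) holds, i.e. waive_sample is forbidden. None of the other listed options is forbidden under the premises.

waive_sample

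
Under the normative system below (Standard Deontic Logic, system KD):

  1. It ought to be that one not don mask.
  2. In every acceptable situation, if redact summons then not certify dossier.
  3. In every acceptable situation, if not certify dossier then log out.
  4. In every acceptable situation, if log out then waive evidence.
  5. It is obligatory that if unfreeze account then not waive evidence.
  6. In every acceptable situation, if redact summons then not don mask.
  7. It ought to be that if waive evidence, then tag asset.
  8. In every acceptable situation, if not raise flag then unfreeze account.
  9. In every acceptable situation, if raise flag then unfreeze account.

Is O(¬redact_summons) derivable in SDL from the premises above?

Yes

Premises 9 and 8 cover both cases: O(raise_flag → unfreeze_account) and O(¬raise_flag → unfreeze_account). Since raise_flag ∨ ¬raise_flag is a tautology, O(unfreeze_account) follows.
Premise 5 is O(unfreeze_account → ¬waive_evidence); since O(unfreeze_account), deontic closure gives O(¬waive_evidence).
Premise 4 is O(log_out → waive_evidence); contrapositively O(¬waive_evidence → ¬log_out). Since O(¬waive_evidence) holds, K gives O(¬log_out).
Premise 3 is O(¬certify_dossier → log_out); contrapositively O(¬log_out → certify_dossier). Since O(¬log_out) holds, K gives O(certify_dossier).
Premise 2 is O(redact_summons → ¬certify_dossier); contrapositively O(certify_dossier → ¬redact_summons). Since O(certify_dossier) holds, K gives O(¬redact_summons).
Premises 1, 6, 7 do not contribute to this derivation.
So O(¬redact_summons) follows.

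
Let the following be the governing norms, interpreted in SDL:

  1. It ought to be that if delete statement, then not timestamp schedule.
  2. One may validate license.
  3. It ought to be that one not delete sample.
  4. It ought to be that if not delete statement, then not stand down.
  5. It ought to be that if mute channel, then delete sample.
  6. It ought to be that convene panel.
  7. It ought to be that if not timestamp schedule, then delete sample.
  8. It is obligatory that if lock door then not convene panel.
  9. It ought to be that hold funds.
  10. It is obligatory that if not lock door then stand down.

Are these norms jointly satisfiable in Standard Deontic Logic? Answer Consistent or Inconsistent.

Premise 6 gives O(convene_panel).
Premise 8 is O(lock_door → ¬convene_panel); contrapositively O(convene_panel → ¬lock_door). Since O(convene_panel) holds, K gives O(¬lock_door).
From O(¬lock_door) and premise 10, O(¬lock_door → stand_down), we obtain O(stand_down).
Premise 4, O(¬delete_statement → ¬stand_down), contraposes to O(stand_down → delete_statement); with O(stand_down) we get O(delete_statement).
From O(delete_statement) and premise 1, O(delete_statement → ¬timestamp_schedule), we obtain O(¬timestamp_schedule).
From O(¬timestamp_schedule) and premise 7, O(¬timestamp_schedule → delete_sample), we obtain O(delete_sample).
But premise 3 directly asserts O(¬delete_sample).
We now have both O(delete_sample) and O(¬delete_sample) — delete_sample is simultaneously obligatory and forbidden, violating the D-axiom.

Inconsistent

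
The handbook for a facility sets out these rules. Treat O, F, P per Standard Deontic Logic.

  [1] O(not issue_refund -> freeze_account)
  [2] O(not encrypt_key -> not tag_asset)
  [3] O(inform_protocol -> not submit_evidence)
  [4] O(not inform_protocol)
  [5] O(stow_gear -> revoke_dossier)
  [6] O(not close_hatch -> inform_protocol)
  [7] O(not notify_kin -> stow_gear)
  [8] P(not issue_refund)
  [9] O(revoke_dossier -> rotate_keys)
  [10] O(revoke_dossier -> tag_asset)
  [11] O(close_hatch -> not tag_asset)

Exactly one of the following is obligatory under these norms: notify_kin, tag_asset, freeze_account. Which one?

notify_kin

From premise 4 we have O(not inform_protocol).
Premise 6 is O(not close_hatch -> inform_protocol); contrapositively O(not inform_protocol -> close_hatch). Since O(not inform_protocol) holds, K gives O(close_hatch).
Premise 11 is O(close_hatch -> not tag_asset); since O(close_hatch), deontic closure gives O(not tag_asset).
The contrapositive of premise 10 (O(revoke_dossier -> tag_asset)) is O(not tag_asset -> not revoke_dossier), and O(not tag_asset) is already established, so O(not revoke_dossier).
The contrapositive of premise 5 (O(stow_gear -> revoke_dossier)) is O(not revoke_dossier -> not stow_gear), and O(not revoke_dossier) is already established, so O(not stow_gear).
Premise 7, O(not notify_kin -> stow_gear), contraposes to O(not stow_gear -> notify_kin); with O(not stow_gear) we get O(notify_kin).
So O(notify_kin) holds — notify_kin is obligatory. None of the other listed options is made obligatory by any chain of premises.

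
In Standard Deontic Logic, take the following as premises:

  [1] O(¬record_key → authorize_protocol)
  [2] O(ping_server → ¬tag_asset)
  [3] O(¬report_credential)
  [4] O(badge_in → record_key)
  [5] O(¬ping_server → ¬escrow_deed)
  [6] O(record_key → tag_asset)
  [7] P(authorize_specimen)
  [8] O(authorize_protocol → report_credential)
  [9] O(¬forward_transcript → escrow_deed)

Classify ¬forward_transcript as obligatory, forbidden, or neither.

From premise 3 we have O(¬report_credential).
Premise 8, O(authorize_protocol → report_credential), contraposes to O(¬report_credential → ¬authorize_protocol); with O(¬report_credential) we get O(¬authorize_protocol).
The contrapositive of premise 1 (O(¬record_key → authorize_protocol)) is O(¬authorize_protocol → record_key), and O(¬authorize_protocol) is already established, so O(record_key).
From O(record_key) and premise 6, O(record_key → tag_asset), we obtain O(tag_asset).
The contrapositive of premise 2 (O(ping_server → ¬tag_asset)) is O(tag_asset → ¬ping_server), and O(tag_asset) is already established, so O(¬ping_server).
With premise 5, O(¬ping_server → ¬escrow_deed), the K-axiom yields O(¬escrow_deed).
Premise 9, O(¬forward_transcript → escrow_deed), contraposes to O(¬escrow_deed → forward_transcript); with O(¬escrow_deed) we get O(forward_transcript).
Premises 4, 7 do not contribute to this derivation.
Thus O(forward_transcript), which is F(¬forward_transcript): ¬forward_transcript is forbidden.

Forbidden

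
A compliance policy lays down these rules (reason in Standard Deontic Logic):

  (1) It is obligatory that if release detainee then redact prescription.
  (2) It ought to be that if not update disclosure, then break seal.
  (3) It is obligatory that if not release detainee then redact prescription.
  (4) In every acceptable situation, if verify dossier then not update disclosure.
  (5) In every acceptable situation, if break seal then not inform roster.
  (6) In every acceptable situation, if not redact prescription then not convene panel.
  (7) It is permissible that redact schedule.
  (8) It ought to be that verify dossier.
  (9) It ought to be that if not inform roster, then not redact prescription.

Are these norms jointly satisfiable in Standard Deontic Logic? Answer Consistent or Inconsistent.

Inconsistent

By case analysis on release_detainee: premise 1 gives O(release_detainee → redact_prescription) and premise 3 gives O(¬release_detainee → redact_prescription), so O(redact_prescription) either way.
Premise 9 is O(¬inform_roster → ¬redact_prescription); contrapositively O(redact_prescription → inform_roster). Since O(redact_prescription) holds, K gives O(inform_roster).
The contrapositive of premise 5 (O(break_seal → ¬inform_roster)) is O(inform_roster → ¬break_seal), and O(inform_roster) is already established, so O(¬break_seal).
Premise 2 is O(¬update_disclosure → break_seal); contrapositively O(¬break_seal → update_disclosure). Since O(¬break_seal) holds, K gives O(update_disclosure).
Premise 4, O(verify_dossier → ¬update_disclosure), contraposes to O(update_disclosure → ¬verify_dossier); with O(update_disclosure) we get O(¬verify_dossier).
However, premise 8 gives O(verify_dossier).
We now have both O(¬verify_dossier) and O(verify_dossier) — verify_dossier is simultaneously obligatory and forbidden, violating the D-axiom.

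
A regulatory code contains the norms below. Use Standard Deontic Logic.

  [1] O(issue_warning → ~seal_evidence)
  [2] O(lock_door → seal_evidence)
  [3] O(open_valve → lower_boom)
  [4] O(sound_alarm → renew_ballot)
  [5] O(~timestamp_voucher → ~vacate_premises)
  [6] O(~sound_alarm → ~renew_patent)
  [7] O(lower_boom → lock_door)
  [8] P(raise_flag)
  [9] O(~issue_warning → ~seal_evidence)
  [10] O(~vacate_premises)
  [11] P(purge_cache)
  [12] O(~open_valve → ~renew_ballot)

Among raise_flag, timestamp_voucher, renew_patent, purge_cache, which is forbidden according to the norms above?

renew_patent

Premises 1 and 9 cover both cases: O(issue_warning → ~seal_evidence) and O(~issue_warning → ~seal_evidence). Since issue_warning ∨ ~issue_warning is a tautology, O(~seal_evidence) follows.
Premise 2 is O(lock_door → seal_evidence); contrapositively O(~seal_evidence → ~lock_door). Since O(~seal_evidence) holds, K gives O(~lock_door).
Premise 7, O(lower_boom → lock_door), contraposes to O(~lock_door → ~lower_boom); with O(~lock_door) we get O(~lower_boom).
The contrapositive of premise 3 (O(open_valve → lower_boom)) is O(~lower_boom → ~open_valve), and O(~lower_boom) is already established, so O(~open_valve).
From O(~open_valve) and premise 12, O(~open_valve → ~renew_ballot), we obtain O(~renew_ballot).
Premise 4, O(sound_alarm → renew_ballot), contraposes to O(~renew_ballot → ~sound_alarm); with O(~renew_ballot) we get O(~sound_alarm).
With premise 6, O(~sound_alarm → ~renew_patent), the K-axiom yields O(~renew_patent).
So O(~renew_patent) holds, i.e. renew_patent is forbidden. None of the other listed options is forbidden under the premises.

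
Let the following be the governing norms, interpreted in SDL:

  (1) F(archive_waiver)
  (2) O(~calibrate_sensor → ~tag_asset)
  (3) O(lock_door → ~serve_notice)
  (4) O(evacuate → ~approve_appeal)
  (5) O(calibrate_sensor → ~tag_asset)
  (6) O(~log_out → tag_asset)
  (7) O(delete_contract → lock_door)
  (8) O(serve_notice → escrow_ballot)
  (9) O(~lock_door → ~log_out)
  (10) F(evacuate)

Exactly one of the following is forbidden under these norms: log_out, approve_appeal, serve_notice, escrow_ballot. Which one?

serve_notice

By case analysis on ~calibrate_sensor: premise 2 gives O(~calibrate_sensor → ~tag_asset) and premise 5 gives O(calibrate_sensor → ~tag_asset), so O(~tag_asset) either way.
Premise 6, O(~log_out → tag_asset), contraposes to O(~tag_asset → log_out); with O(~tag_asset) we get O(log_out).
Premise 9 is O(~lock_door → ~log_out); contrapositively O(log_out → lock_door). Since O(log_out) holds, K gives O(lock_door).
With premise 3, O(lock_door → ~serve_notice), the K-axiom yields O(~serve_notice).
So O(~serve_notice) holds, i.e. serve_notice is forbidden. None of the other listed options is forbidden under the premises.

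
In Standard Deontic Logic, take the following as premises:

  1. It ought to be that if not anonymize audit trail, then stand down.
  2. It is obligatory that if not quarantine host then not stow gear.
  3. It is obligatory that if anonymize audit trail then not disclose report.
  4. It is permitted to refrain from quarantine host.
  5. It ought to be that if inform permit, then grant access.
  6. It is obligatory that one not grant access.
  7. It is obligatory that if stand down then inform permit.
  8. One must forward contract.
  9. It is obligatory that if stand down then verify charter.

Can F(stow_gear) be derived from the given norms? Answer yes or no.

Premise 2 is O(¬quarantine_host → ¬stow_gear), but O(¬quarantine_host) is not derivable from the premises (the permission P(¬quarantine_host) asserts only ¬O(quarantine_host), not O(¬quarantine_host)), so it does not yield O(¬stow_gear).
No other premise forces O(¬stow_gear). An ideal world satisfying every premise can still have stow_gear true, so F(stow_gear) is not derivable.

No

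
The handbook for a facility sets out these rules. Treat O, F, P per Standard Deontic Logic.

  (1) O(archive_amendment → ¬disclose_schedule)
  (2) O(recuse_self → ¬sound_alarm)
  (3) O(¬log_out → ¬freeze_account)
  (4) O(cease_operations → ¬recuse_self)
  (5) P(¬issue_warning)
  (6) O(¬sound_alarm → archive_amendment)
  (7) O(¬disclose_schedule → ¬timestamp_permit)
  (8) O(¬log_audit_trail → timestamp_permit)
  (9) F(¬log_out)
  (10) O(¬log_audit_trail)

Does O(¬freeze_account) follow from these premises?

No

Premise 3 is O(¬log_out → ¬freeze_account), but O(¬log_out) is not derivable from the premises, so it does not yield O(¬freeze_account).
No other premise forces O(¬freeze_account). An ideal world satisfying every premise can still have ¬freeze_account false, so O(¬freeze_account) is not derivable.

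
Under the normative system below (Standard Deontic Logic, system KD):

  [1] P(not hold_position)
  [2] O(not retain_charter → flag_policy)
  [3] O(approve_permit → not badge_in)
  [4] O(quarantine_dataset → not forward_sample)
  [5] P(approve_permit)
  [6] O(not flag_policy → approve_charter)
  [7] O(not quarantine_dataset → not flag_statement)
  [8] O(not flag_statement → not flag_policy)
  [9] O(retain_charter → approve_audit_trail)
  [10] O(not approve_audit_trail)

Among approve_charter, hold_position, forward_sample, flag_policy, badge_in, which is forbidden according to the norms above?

Premise 10 states O(not approve_audit_trail) outright.
Premise 9, O(retain_charter → approve_audit_trail), contraposes to O(not approve_audit_trail → not retain_charter); with O(not approve_audit_trail) we get O(not retain_charter).
With premise 2, O(not retain_charter → flag_policy), the K-axiom yields O(flag_policy).
Premise 8 is O(not flag_statement → not flag_policy); contrapositively O(flag_policy → flag_statement). Since O(flag_policy) holds, K gives O(flag_statement).
Premise 7 is O(not quarantine_dataset → not flag_statement); contrapositively O(flag_statement → quarantine_dataset). Since O(flag_statement) holds, K gives O(quarantine_dataset).
Applying K to premise 4 (O(quarantine_dataset → not forward_sample)) and O(quarantine_dataset) yields O(not forward_sample).
So O(not forward_sample) holds, i.e. forward_sample is forbidden. None of the other listed options is forbidden under the premises.

forward_sample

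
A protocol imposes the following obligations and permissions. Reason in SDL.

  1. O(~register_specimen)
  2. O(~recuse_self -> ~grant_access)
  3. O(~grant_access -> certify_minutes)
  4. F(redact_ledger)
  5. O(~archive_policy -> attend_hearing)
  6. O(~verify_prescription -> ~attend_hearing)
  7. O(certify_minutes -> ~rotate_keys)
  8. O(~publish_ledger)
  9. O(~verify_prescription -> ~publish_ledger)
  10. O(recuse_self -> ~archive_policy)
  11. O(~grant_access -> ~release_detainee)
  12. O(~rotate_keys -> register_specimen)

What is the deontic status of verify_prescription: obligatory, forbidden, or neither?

Obligatory

Premise 1 states O(~register_specimen) outright.
The contrapositive of premise 12 (O(~rotate_keys -> register_specimen)) is O(~register_specimen -> rotate_keys), and O(~register_specimen) is already established, so O(rotate_keys).
The contrapositive of premise 7 (O(certify_minutes -> ~rotate_keys)) is O(rotate_keys -> ~certify_minutes), and O(rotate_keys) is already established, so O(~certify_minutes).
The contrapositive of premise 3 (O(~grant_access -> certify_minutes)) is O(~certify_minutes -> grant_access), and O(~certify_minutes) is already established, so O(grant_access).
The contrapositive of premise 2 (O(~recuse_self -> ~grant_access)) is O(grant_access -> recuse_self), and O(grant_access) is already established, so O(recuse_self).
Applying K to premise 10 (O(recuse_self -> ~archive_policy)) and O(recuse_self) yields O(~archive_policy).
Applying K to premise 5 (O(~archive_policy -> attend_hearing)) and O(~archive_policy) yields O(attend_hearing).
Premise 6 is O(~verify_prescription -> ~attend_hearing); contrapositively O(attend_hearing -> verify_prescription). Since O(attend_hearing) holds, K gives O(verify_prescription).
Premises 4, 8, 9, 11 do not contribute to this derivation.
Hence verify_prescription is obligatory.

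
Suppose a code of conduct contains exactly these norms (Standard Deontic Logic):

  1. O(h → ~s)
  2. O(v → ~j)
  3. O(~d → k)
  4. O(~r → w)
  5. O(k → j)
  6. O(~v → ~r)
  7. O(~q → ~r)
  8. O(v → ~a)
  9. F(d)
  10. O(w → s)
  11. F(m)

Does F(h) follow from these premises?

Yes

F(d) at premise 9 means O(~d).
Premise 3 is O(~d → k); since O(~d), deontic closure gives O(k).
With premise 5, O(k → j), the K-axiom yields O(j).
Premise 2, O(v → ~j), contraposes to O(j → ~v); with O(j) we get O(~v).
With premise 6, O(~v → ~r), the K-axiom yields O(~r).
Applying K to premise 4 (O(~r → w)) and O(~r) yields O(w).
Applying K to premise 10 (O(w → s)) and O(w) yields O(s).
The contrapositive of premise 1 (O(h → ~s)) is O(s → ~h), and O(s) is already established, so O(~h).
Premises 7, 8, 11 do not contribute to this derivation.
So O(~h) holds, i.e. F(h). The claim follows.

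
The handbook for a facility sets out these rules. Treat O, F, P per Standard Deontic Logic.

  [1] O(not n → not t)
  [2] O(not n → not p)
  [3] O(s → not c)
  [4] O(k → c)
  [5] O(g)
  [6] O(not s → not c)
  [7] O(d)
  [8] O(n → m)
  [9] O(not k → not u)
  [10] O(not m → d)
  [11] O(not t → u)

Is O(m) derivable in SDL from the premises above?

Yes

Premises 6 and 3 are O(not s → not c) and O(s → not c); every ideal world satisfies not s or s, so in either case not c holds — hence O(not c).
The contrapositive of premise 4 (O(k → c)) is O(not c → not k), and O(not c) is already established, so O(not k).
With premise 9, O(not k → not u), the K-axiom yields O(not u).
Premise 11, O(not t → u), contraposes to O(not u → t); with O(not u) we get O(t).
The contrapositive of premise 1 (O(not n → not t)) is O(t → n), and O(t) is already established, so O(n).
From O(n) and premise 8, O(n → m), we obtain O(m).
Premises 2, 5, 7, 10 do not contribute to this derivation.
So O(m) follows.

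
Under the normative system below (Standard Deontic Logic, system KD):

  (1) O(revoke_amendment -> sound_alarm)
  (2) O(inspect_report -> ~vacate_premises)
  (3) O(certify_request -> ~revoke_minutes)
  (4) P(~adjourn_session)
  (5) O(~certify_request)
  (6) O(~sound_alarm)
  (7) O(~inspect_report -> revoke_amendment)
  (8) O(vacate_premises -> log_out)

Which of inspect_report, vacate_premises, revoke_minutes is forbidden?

vacate_premises

Premise 6 gives O(~sound_alarm).
Premise 1 is O(revoke_amendment -> sound_alarm); contrapositively O(~sound_alarm -> ~revoke_amendment). Since O(~sound_alarm) holds, K gives O(~revoke_amendment).
Premise 7 is O(~inspect_report -> revoke_amendment); contrapositively O(~revoke_amendment -> inspect_report). Since O(~revoke_amendment) holds, K gives O(inspect_report).
From O(inspect_report) and premise 2, O(inspect_report -> ~vacate_premises), we obtain O(~vacate_premises).
So O(~vacate_premises) holds, i.e. vacate_premises is forbidden. None of the other listed options is forbidden under the premises.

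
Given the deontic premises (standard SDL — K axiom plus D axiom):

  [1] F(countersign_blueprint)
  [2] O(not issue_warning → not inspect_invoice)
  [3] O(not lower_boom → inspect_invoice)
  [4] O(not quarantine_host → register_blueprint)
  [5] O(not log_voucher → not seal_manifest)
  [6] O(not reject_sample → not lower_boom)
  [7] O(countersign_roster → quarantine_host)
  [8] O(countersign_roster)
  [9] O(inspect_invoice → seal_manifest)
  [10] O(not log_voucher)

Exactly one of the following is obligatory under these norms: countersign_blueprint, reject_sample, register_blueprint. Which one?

Premise 10 states O(not log_voucher) outright.
From O(not log_voucher) and premise 5, O(not log_voucher → not seal_manifest), we obtain O(not seal_manifest).
Premise 9, O(inspect_invoice → seal_manifest), contraposes to O(not seal_manifest → not inspect_invoice); with O(not seal_manifest) we get O(not inspect_invoice).
Premise 3, O(not lower_boom → inspect_invoice), contraposes to O(not inspect_invoice → lower_boom); with O(not inspect_invoice) we get O(lower_boom).
The contrapositive of premise 6 (O(not reject_sample → not lower_boom)) is O(lower_boom → reject_sample), and O(lower_boom) is already established, so O(reject_sample).
So O(reject_sample) holds — reject_sample is obligatory. None of the other listed options is made obligatory by any chain of premises.

reject_sample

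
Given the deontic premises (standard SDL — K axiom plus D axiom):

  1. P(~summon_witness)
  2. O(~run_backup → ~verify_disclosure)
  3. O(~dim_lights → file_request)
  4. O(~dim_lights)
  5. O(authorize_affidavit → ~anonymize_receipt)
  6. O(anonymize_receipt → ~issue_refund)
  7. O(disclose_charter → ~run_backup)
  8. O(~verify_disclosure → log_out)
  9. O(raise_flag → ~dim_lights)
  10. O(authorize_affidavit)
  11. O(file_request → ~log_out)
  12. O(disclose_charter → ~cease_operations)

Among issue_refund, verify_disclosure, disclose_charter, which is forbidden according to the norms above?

From premise 4 we have O(~dim_lights).
From O(~dim_lights) and premise 3, O(~dim_lights → file_request), we obtain O(file_request).
Applying K to premise 11 (O(file_request → ~log_out)) and O(file_request) yields O(~log_out).
Premise 8, O(~verify_disclosure → log_out), contraposes to O(~log_out → verify_disclosure); with O(~log_out) we get O(verify_disclosure).
Premise 2 is O(~run_backup → ~verify_disclosure); contrapositively O(verify_disclosure → run_backup). Since O(verify_disclosure) holds, K gives O(run_backup).
Premise 7 is O(disclose_charter → ~run_backup); contrapositively O(run_backup → ~disclose_charter). Since O(run_backup) holds, K gives O(~disclose_charter).
So O(~disclose_charter) holds, i.e. disclose_charter is forbidden. None of the other listed options is forbidden under the premises.

disclose_charter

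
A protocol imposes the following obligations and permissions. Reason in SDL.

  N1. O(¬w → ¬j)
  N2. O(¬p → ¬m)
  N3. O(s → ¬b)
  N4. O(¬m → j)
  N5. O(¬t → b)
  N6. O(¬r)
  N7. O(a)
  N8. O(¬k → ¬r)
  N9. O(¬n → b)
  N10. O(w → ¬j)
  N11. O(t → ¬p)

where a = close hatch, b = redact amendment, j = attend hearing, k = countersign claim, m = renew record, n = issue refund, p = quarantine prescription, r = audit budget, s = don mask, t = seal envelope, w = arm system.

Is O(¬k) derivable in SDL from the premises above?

Premise 8 is O(¬k → ¬r); even if O(¬r) held, inferring O(¬k) would be affirming the consequent — invalid.
No other premise forces O(¬k). An ideal world satisfying every premise can still have ¬k false, so O(¬k) is not derivable.

No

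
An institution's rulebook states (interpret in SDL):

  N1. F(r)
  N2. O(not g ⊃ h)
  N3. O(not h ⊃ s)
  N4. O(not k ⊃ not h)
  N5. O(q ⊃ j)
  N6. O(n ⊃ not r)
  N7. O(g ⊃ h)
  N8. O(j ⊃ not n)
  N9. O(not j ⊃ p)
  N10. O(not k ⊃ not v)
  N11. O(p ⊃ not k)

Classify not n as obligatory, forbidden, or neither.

Obligatory

Premises 2 and 7 cover both cases: O(not g ⊃ h) and O(g ⊃ h). Since not g ∨ g is a tautology, O(h) follows.
Premise 4 is O(not k ⊃ not h); contrapositively O(h ⊃ k). Since O(h) holds, K gives O(k).
The contrapositive of premise 11 (O(p ⊃ not k)) is O(k ⊃ not p), and O(k) is already established, so O(not p).
Premise 9, O(not j ⊃ p), contraposes to O(not p ⊃ j); with O(not p) we get O(j).
Premise 8 is O(j ⊃ not n); since O(j), deontic closure gives O(not n).
Premises 1, 3, 5, 6, 10 do not contribute to this derivation.
Hence not n is obligatory.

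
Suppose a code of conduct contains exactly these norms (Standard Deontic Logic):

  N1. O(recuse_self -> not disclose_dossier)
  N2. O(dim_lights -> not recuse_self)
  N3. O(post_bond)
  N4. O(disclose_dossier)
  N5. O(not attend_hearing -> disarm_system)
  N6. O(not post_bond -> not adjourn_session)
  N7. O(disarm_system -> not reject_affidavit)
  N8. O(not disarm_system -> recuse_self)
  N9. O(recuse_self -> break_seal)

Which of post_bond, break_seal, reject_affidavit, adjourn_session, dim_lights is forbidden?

reject_affidavit

From premise 4 we have O(disclose_dossier).
Premise 1 is O(recuse_self -> not disclose_dossier); contrapositively O(disclose_dossier -> not recuse_self). Since O(disclose_dossier) holds, K gives O(not recuse_self).
Premise 8, O(not disarm_system -> recuse_self), contraposes to O(not recuse_self -> disarm_system); with O(not recuse_self) we get O(disarm_system).
With premise 7, O(disarm_system -> not reject_affidavit), the K-axiom yields O(not reject_affidavit).
So O(not reject_affidavit) holds, i.e. reject_affidavit is forbidden. None of the other listed options is forbidden under the premises.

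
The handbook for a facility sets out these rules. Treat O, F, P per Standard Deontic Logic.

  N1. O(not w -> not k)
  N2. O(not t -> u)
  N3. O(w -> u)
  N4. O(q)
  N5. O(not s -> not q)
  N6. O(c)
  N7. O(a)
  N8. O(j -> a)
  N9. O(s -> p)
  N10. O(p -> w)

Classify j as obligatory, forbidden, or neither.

Premise 8 is O(j -> a); even if O(a) held, inferring O(j) would be affirming the consequent — invalid.
No premise or chain of K-axiom applications forces O(j), and none forces O(not j). So j is neither obligatory nor forbidden under these norms.

Neither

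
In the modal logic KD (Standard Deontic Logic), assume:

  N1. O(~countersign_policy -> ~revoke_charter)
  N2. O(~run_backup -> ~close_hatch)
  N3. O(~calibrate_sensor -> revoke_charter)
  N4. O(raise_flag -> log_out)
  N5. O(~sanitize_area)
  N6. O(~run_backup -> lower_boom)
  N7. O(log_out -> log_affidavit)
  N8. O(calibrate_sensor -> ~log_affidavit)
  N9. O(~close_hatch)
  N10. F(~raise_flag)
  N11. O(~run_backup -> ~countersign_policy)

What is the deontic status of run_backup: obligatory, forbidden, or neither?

Obligatory

Premise 10, F(~raise_flag), is equivalent to O(raise_flag).
Premise 4 is O(raise_flag -> log_out); since O(raise_flag), deontic closure gives O(log_out).
Applying K to premise 7 (O(log_out -> log_affidavit)) and O(log_out) yields O(log_affidavit).
Premise 8, O(calibrate_sensor -> ~log_affidavit), contraposes to O(log_affidavit -> ~calibrate_sensor); with O(log_affidavit) we get O(~calibrate_sensor).
Applying K to premise 3 (O(~calibrate_sensor -> revoke_charter)) and O(~calibrate_sensor) yields O(revoke_charter).
Premise 1, O(~countersign_policy -> ~revoke_charter), contraposes to O(revoke_charter -> countersign_policy); with O(revoke_charter) we get O(countersign_policy).
Premise 11 is O(~run_backup -> ~countersign_policy); contrapositively O(countersign_policy -> run_backup). Since O(countersign_policy) holds, K gives O(run_backup).
Premises 2, 5, 6, 9 do not contribute to this derivation.
Hence run_backup is obligatory.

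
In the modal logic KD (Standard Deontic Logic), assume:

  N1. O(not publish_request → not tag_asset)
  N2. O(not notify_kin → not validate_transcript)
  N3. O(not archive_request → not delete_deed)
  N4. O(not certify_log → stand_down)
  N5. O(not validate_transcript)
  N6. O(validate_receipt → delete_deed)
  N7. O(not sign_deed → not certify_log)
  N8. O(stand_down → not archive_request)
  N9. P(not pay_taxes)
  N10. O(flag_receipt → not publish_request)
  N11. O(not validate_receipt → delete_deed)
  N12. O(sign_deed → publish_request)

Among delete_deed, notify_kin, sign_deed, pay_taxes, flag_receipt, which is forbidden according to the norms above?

flag_receipt

Premises 6 and 11 cover both cases: O(validate_receipt → delete_deed) and O(not validate_receipt → delete_deed). Since validate_receipt ∨ not validate_receipt is a tautology, O(delete_deed) follows.
Premise 3 is O(not archive_request → not delete_deed); contrapositively O(delete_deed → archive_request). Since O(delete_deed) holds, K gives O(archive_request).
Premise 8, O(stand_down → not archive_request), contraposes to O(archive_request → not stand_down); with O(archive_request) we get O(not stand_down).
Premise 4 is O(not certify_log → stand_down); contrapositively O(not stand_down → certify_log). Since O(not stand_down) holds, K gives O(certify_log).
Premise 7 is O(not sign_deed → not certify_log); contrapositively O(certify_log → sign_deed). Since O(certify_log) holds, K gives O(sign_deed).
From O(sign_deed) and premise 12, O(sign_deed → publish_request), we obtain O(publish_request).
Premise 10 is O(flag_receipt → not publish_request); contrapositively O(publish_request → not flag_receipt). Since O(publish_request) holds, K gives O(not flag_receipt).
So O(not flag_receipt) holds, i.e. flag_receipt is forbidden. None of the other listed options is forbidden under the premises.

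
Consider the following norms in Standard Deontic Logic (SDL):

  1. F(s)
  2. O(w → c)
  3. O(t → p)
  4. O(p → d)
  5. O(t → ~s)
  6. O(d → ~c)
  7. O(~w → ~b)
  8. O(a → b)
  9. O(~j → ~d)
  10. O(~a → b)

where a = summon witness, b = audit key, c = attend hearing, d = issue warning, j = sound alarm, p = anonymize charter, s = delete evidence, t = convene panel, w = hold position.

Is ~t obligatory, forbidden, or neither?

Premises 10 and 8 are O(~a → b) and O(a → b); every ideal world satisfies ~a or a, so in either case b holds — hence O(b).
Premise 7 is O(~w → ~b); contrapositively O(b → w). Since O(b) holds, K gives O(w).
With premise 2, O(w → c), the K-axiom yields O(c).
Premise 6 is O(d → ~c); contrapositively O(c → ~d). Since O(c) holds, K gives O(~d).
The contrapositive of premise 4 (O(p → d)) is O(~d → ~p), and O(~d) is already established, so O(~p).
The contrapositive of premise 3 (O(t → p)) is O(~p → ~t), and O(~p) is already established, so O(~t).
Premises 1, 5, 9 do not contribute to this derivation.
Hence ~t is obligatory.

Obligatory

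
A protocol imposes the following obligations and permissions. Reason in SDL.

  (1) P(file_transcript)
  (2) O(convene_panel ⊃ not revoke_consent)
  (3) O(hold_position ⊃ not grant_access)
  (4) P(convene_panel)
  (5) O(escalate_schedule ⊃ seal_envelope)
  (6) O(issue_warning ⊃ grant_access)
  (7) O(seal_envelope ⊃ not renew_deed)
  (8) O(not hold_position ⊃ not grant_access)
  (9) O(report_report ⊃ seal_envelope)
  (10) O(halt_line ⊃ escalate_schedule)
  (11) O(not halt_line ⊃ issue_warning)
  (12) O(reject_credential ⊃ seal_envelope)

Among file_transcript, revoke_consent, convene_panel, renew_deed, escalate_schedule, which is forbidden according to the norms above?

renew_deed

By case analysis on hold_position: premise 3 gives O(hold_position ⊃ not grant_access) and premise 8 gives O(not hold_position ⊃ not grant_access), so O(not grant_access) either way.
Premise 6, O(issue_warning ⊃ grant_access), contraposes to O(not grant_access ⊃ not issue_warning); with O(not grant_access) we get O(not issue_warning).
Premise 11 is O(not halt_line ⊃ issue_warning); contrapositively O(not issue_warning ⊃ halt_line). Since O(not issue_warning) holds, K gives O(halt_line).
From O(halt_line) and premise 10, O(halt_line ⊃ escalate_schedule), we obtain O(escalate_schedule).
With premise 5, O(escalate_schedule ⊃ seal_envelope), the K-axiom yields O(seal_envelope).
Applying K to premise 7 (O(seal_envelope ⊃ not renew_deed)) and O(seal_envelope) yields O(not renew_deed).
So O(not renew_deed) holds, i.e. renew_deed is forbidden. None of the other listed options is forbidden under the premises.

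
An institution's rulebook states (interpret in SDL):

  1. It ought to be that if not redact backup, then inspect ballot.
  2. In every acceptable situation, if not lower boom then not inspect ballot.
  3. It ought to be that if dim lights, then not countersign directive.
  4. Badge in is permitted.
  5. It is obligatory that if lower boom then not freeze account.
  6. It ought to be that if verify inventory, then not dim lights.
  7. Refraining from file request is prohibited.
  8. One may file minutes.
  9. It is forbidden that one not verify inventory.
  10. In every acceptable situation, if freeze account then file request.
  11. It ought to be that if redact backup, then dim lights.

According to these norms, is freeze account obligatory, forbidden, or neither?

Premise 9 is F(¬verify_inventory), i.e. O(verify_inventory).
Premise 6 is O(verify_inventory → ¬dim_lights); since O(verify_inventory), deontic closure gives O(¬dim_lights).
Premise 11 is O(redact_backup → dim_lights); contrapositively O(¬dim_lights → ¬redact_backup). Since O(¬dim_lights) holds, K gives O(¬redact_backup).
Premise 1 is O(¬redact_backup → inspect_ballot); since O(¬redact_backup), deontic closure gives O(inspect_ballot).
The contrapositive of premise 2 (O(¬lower_boom → ¬inspect_ballot)) is O(inspect_ballot → lower_boom), and O(inspect_ballot) is already established, so O(lower_boom).
With premise 5, O(lower_boom → ¬freeze_account), the K-axiom yields O(¬freeze_account).
Premises 3, 4, 7, 8, 10 do not contribute to this derivation.
Thus O(¬freeze_account), which is F(freeze_account): freeze_account is forbidden.

Forbidden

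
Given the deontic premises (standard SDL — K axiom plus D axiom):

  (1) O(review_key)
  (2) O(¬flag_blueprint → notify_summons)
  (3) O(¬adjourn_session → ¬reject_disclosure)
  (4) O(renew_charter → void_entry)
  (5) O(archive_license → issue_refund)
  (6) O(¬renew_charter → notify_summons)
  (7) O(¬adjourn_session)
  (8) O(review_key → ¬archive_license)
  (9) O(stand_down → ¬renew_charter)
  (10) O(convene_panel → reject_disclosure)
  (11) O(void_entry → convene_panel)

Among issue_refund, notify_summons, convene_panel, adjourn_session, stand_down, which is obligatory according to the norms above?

From premise 7 we have O(¬adjourn_session).
With premise 3, O(¬adjourn_session → ¬reject_disclosure), the K-axiom yields O(¬reject_disclosure).
Premise 10, O(convene_panel → reject_disclosure), contraposes to O(¬reject_disclosure → ¬convene_panel); with O(¬reject_disclosure) we get O(¬convene_panel).
Premise 11, O(void_entry → convene_panel), contraposes to O(¬convene_panel → ¬void_entry); with O(¬convene_panel) we get O(¬void_entry).
The contrapositive of premise 4 (O(renew_charter → void_entry)) is O(¬void_entry → ¬renew_charter), and O(¬void_entry) is already established, so O(¬renew_charter).
From O(¬renew_charter) and premise 6, O(¬renew_charter → notify_summons), we obtain O(notify_summons).
So O(notify_summons) holds — notify_summons is obligatory. None of the other listed options is made obligatory by any chain of premises.

notify_summons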